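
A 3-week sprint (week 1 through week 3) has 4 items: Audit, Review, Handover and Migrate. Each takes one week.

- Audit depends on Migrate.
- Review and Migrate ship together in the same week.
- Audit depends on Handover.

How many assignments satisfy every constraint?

5

Splitting on Audit: it can be week 2 (1), week 3 (4). Listing each branch's schedules as (Review, Handover, Migrate) by week number:
Audit=week 2: (1,1,1) — 1.
Audit=week 3: (1,1,1) (1,2,1) (2,1,2) (2,2,2) — 4.
Summing: 1 + 4 = 5.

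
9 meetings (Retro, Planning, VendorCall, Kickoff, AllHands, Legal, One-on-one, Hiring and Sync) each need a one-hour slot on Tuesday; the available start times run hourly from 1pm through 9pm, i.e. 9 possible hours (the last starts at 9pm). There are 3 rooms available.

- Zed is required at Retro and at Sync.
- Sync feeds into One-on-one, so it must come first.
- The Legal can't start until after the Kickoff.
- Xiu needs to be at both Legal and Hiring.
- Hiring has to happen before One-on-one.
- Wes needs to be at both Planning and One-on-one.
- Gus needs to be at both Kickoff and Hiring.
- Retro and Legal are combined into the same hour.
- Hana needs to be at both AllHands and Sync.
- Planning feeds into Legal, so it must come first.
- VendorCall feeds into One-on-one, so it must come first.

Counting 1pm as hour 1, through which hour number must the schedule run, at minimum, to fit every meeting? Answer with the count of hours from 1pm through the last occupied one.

The precedence chain requires at least 2 distinct hours.
With at most 3 per hour and 9 meetings, at least 3 hours are needed.
3 works (last occupied hour: 3pm): for example Kickoff=1pm; Hiring=2pm; VendorCall=2pm; AllHands=2pm; Retro=3pm; Sync=1pm; One-on-one=3pm; Planning=1pm; Legal=3pm.

3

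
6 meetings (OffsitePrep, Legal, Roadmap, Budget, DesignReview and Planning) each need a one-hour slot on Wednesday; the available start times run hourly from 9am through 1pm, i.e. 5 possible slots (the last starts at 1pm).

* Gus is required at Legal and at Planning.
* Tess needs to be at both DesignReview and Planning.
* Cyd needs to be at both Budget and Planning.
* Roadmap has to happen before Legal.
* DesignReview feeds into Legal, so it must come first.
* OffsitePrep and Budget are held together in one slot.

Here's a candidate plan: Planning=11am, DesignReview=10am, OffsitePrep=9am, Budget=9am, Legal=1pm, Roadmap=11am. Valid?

Tess needs to be at both DesignReview and Planning — holds.
DesignReview feeds into Legal, so it must come first — holds.
Gus is required at Legal and at Planning — holds.
OffsitePrep and Budget are held together in one slot — holds.
Cyd needs to be at both Budget and Planning — holds.
Roadmap has to happen before Legal — holds.

Valid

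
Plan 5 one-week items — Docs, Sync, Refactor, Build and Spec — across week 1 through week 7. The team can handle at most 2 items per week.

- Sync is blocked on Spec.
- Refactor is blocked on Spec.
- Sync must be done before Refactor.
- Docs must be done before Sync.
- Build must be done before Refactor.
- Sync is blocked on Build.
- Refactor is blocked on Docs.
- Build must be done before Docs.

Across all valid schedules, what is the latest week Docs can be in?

week 5

Precedence pushes Docs to at least week 2; downstream work caps Docs at week 5.
Docs at week 5 is achievable: Build=week 1; Refactor=week 7; Sync=week 6; Spec=week 1; Docs=week 5.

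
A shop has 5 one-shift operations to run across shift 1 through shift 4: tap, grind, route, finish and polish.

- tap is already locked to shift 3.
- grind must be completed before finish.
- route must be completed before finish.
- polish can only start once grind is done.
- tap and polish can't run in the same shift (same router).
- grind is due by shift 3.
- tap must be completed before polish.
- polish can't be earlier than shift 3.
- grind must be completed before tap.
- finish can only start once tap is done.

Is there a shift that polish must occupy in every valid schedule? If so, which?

shift 4

polish's window is shift 3–shift 4.
tap is fixed at shift 3, and polish can't share a shift with tap.
So polish must be shift 4.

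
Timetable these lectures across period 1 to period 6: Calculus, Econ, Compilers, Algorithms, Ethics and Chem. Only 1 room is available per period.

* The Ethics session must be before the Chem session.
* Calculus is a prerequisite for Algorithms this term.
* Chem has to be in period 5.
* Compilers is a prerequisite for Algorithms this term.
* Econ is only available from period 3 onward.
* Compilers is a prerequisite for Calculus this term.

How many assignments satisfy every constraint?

10

Splitting on Calculus: it can be period 2 (4), period 3 (4), period 4 (2). Listing each branch's schedules as (Econ, Compilers, Algorithms, Ethics, Chem) by period number:
Calculus=period 2: (3,1,6,4,5) (4,1,6,3,5) (6,1,3,4,5) (6,1,4,3,5) — 4.
Calculus=period 3: (4,1,6,2,5) (4,2,6,1,5) (6,1,4,2,5) (6,2,4,1,5) — 4.
Calculus=period 4: (3,1,6,2,5) (3,2,6,1,5) — 2.
Summing: 4 + 4 + 2 = 10.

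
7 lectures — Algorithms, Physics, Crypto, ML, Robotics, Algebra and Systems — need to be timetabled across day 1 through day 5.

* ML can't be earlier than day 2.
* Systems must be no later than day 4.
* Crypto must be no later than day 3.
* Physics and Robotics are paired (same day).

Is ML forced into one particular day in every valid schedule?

No

ML can be day 2 (e.g. Systems=day 1; ML=day 2; Algebra=day 1; Robotics=day 1; Physics=day 1; Algorithms=day 1; Crypto=day 1) or day 3 (e.g. Systems in day 1, ML in day 3, Algorithms in day 1, Crypto in day 1, Physics in day 1, Algebra in day 1, Robotics in day 1).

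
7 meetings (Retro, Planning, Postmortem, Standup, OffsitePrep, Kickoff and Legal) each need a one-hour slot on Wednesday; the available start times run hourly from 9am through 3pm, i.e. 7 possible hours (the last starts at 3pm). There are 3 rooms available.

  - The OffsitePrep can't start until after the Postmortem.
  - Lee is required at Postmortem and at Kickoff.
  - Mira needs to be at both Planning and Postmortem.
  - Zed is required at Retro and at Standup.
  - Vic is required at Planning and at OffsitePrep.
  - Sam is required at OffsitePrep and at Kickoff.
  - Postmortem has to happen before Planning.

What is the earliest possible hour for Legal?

9am

Legal at 9am is achievable: Legal=9am; Kickoff=10am; Retro=9am; Standup=10am; OffsitePrep=11am; Planning=10am; Postmortem=9am.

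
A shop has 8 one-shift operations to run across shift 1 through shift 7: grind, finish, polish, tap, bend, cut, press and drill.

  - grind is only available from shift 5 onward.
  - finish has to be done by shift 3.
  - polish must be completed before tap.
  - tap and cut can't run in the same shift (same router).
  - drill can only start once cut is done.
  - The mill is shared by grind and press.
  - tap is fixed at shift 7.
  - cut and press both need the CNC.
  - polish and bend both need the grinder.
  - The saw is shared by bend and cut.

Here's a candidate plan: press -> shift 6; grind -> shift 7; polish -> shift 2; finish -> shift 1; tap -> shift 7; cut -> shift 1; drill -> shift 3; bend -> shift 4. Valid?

The saw is shared by bend and cut — holds.
polish must be completed before tap — holds.
tap and cut can't run in the same shift (same router) — holds.
drill can only start once cut is done — holds.
grind is only available from shift 5 onward — holds.
polish and bend both need the grinder — holds.
tap is fixed at shift 7 — holds.
The mill is shared by grind and press — holds.
cut and press both need the CNC — holds.
finish has to be done by shift 3 — holds.

Yes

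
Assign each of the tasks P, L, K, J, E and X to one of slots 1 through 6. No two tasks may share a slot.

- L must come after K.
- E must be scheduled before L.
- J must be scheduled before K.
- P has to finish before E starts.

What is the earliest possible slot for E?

Precedence pushes E to at least 2; downstream work caps E at 5.
E at 2 is achievable: L in 5, K in 4, J in 3, E in 2, X in 6, P in 1.

2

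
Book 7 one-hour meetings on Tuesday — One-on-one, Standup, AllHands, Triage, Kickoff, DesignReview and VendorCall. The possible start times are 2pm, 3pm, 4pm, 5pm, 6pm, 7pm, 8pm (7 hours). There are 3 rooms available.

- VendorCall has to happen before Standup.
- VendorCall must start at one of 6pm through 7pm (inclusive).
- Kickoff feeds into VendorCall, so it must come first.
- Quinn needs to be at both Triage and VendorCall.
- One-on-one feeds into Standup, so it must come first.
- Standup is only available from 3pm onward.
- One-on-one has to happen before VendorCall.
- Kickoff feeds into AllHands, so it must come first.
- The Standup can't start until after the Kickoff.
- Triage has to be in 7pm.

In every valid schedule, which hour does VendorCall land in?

6pm

VendorCall's window is 6pm–7pm.
Triage is fixed at 7pm, and VendorCall can't share a hour with Triage.
So VendorCall must be 6pm.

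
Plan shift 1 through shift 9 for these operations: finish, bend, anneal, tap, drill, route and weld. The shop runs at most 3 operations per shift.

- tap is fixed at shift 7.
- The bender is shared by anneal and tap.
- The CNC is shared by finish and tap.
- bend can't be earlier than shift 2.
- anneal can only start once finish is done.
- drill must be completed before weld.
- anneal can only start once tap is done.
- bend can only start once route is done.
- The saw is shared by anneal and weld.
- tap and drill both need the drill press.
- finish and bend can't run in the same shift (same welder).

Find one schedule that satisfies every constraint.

drill -> shift 1, weld -> shift 2, bend -> shift 2, finish -> shift 1, tap -> shift 7, anneal -> shift 8, route -> shift 1

Checking: drill(shift 1) before weld(shift 2); route(shift 1) before bend(shift 2); tap(shift 7) before anneal(shift 8); finish(shift 1) before anneal(shift 8); finish(shift 1) != bend(shift 2); tap(shift 7) != drill(shift 1); finish(shift 1) != tap(shift 7); anneal(shift 8) != tap(shift 7); anneal(shift 8) != weld(shift 2); tap=shift 7 in [shift 7,shift 7]; bend=shift 2 in [shift 2,shift 9]; max 3 per shift (cap 3).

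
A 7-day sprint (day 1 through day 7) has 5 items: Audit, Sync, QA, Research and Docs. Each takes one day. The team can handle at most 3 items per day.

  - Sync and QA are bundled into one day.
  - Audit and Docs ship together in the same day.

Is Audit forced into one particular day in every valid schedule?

Audit can be day 1 (e.g. Docs in day 1; Research in day 1; Audit in day 1; Sync in day 2; QA in day 2) or day 2 (e.g. QA -> day 1; Sync -> day 1; Audit -> day 2; Docs -> day 2; Research -> day 1).

No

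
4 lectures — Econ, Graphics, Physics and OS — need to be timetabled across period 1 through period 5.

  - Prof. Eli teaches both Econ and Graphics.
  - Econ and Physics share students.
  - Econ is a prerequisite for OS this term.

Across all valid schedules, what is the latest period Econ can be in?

period 4

Downstream work caps Econ at period 4.
Econ at period 4 is achievable: Econ=period 4, Physics=period 1, OS=period 5, Graphics=period 1.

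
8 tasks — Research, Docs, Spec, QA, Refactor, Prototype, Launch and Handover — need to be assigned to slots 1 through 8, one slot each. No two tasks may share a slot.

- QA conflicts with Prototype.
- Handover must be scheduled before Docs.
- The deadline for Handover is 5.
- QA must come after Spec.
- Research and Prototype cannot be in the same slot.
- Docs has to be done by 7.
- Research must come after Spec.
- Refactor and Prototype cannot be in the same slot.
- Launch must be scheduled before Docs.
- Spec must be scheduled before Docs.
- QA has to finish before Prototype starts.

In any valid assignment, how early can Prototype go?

Precedence pushes Prototype to at least 3.
Prototype at 3 is achievable: Research=7, QA=2, Spec=1, Docs=6, Prototype=3, Handover=4, Launch=5, Refactor=8.

3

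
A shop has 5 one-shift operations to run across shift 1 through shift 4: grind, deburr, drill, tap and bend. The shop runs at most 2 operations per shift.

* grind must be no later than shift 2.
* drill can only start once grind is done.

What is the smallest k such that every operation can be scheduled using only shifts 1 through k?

3

The precedence chain requires at least 2 distinct shifts.
With at most 2 per shift and 5 operations, at least 3 shifts are needed.
3 works (last occupied shift: shift 3): for example grind in shift 1; bend in shift 3; tap in shift 2; deburr in shift 1; drill in shift 2.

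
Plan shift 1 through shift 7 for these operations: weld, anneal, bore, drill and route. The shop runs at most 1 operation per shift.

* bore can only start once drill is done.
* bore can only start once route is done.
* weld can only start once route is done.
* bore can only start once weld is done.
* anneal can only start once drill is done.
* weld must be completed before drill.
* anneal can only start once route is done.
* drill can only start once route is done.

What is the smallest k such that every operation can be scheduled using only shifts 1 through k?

The precedence chain requires at least 4 distinct shifts.
With at most 1 per shift and 5 operations, at least 5 shifts are needed.
5 works (last occupied shift: shift 5): for example anneal -> shift 5, route -> shift 1, weld -> shift 2, bore -> shift 4, drill -> shift 3.

5 shifts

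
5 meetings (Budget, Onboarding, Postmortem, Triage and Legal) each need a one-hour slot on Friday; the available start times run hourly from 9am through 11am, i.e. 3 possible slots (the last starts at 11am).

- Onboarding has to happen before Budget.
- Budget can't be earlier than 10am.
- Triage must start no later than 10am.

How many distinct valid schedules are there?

54

Splitting on Budget: it can be 10am (18), 11am (36). Listing each branch's schedules as (Onboarding, Postmortem, Triage, Legal):
Budget=10am: (9am,9am,9am,9am) (9am,9am,9am,10am) (9am,9am,9am,11am) (9am,9am,10am,9am) (9am,9am,10am,10am) (9am,9am,10am,11am) (9am,10am,9am,9am) (9am,10am,9am,10am) (9am,10am,9am,11am) (9am,10am,10am,9am) (9am,10am,10am,10am) (9am,10am,10am,11am) (9am,11am,9am,9am) (9am,11am,9am,10am) (9am,11am,9am,11am) (9am,11am,10am,9am) (9am,11am,10am,10am) (9am,11am,10am,11am) — 18.
Budget=11am: (9am,9am,9am,9am) (9am,9am,9am,10am) (9am,9am,9am,11am) (9am,9am,10am,9am) (9am,9am,10am,10am) (9am,9am,10am,11am) (9am,10am,9am,9am) (9am,10am,9am,10am) (9am,10am,9am,11am) (9am,10am,10am,9am) (9am,10am,10am,10am) (9am,10am,10am,11am) (9am,11am,9am,9am) (9am,11am,9am,10am) (9am,11am,9am,11am) (9am,11am,10am,9am) (9am,11am,10am,10am) (9am,11am,10am,11am) (10am,9am,9am,9am) (10am,9am,9am,10am) (10am,9am,9am,11am) (10am,9am,10am,9am) (10am,9am,10am,10am) (10am,9am,10am,11am) (10am,10am,9am,9am) (10am,10am,9am,10am) (10am,10am,9am,11am) (10am,10am,10am,9am) (10am,10am,10am,10am) (10am,10am,10am,11am) (10am,11am,9am,9am) (10am,11am,9am,10am) (10am,11am,9am,11am) (10am,11am,10am,9am) (10am,11am,10am,10am) (10am,11am,10am,11am) — 36.
Summing: 18 + 36 = 54.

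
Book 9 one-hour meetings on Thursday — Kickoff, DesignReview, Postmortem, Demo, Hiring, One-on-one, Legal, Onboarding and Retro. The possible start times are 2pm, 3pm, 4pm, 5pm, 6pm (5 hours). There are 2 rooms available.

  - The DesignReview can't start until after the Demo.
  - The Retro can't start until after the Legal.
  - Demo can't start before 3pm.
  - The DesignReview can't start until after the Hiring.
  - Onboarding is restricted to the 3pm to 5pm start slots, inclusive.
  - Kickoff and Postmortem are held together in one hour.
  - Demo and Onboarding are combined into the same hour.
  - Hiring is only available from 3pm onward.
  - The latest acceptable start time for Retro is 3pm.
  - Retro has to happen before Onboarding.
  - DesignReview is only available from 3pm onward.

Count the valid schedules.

6

Splitting on Kickoff: it can be 4pm (2), 5pm (2), 6pm (2). Listing each branch's schedules as (DesignReview, Postmortem, Demo, Hiring, One-on-one, Legal, Onboarding, Retro):
Kickoff=4pm: (6pm,4pm,5pm,3pm,2pm,2pm,5pm,3pm) (6pm,4pm,5pm,3pm,6pm,2pm,5pm,3pm) — 2.
Kickoff=5pm: (6pm,5pm,4pm,3pm,2pm,2pm,4pm,3pm) (6pm,5pm,4pm,3pm,6pm,2pm,4pm,3pm) — 2.
Kickoff=6pm: (5pm,6pm,4pm,3pm,2pm,2pm,4pm,3pm) (5pm,6pm,4pm,3pm,5pm,2pm,4pm,3pm) — 2.
Summing: 2 + 2 + 2 = 6.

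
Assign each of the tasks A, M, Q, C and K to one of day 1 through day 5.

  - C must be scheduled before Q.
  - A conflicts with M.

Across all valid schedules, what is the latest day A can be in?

A at day 5 is achievable: C -> day 1, M -> day 1, K -> day 1, Q -> day 2, A -> day 5.

day 5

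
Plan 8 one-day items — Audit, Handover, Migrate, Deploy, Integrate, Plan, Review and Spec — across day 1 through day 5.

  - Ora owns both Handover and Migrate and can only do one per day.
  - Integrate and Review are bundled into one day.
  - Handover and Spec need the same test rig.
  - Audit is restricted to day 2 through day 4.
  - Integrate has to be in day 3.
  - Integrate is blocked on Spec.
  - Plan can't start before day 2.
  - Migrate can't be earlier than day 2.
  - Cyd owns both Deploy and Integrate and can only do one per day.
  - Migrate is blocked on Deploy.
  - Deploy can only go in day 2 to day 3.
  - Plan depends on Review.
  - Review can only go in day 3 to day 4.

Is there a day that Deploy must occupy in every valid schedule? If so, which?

Deploy's window is day 2–day 3.
Integrate is fixed at day 3, and Deploy can't share a day with Integrate.
So Deploy must be day 2.

day 2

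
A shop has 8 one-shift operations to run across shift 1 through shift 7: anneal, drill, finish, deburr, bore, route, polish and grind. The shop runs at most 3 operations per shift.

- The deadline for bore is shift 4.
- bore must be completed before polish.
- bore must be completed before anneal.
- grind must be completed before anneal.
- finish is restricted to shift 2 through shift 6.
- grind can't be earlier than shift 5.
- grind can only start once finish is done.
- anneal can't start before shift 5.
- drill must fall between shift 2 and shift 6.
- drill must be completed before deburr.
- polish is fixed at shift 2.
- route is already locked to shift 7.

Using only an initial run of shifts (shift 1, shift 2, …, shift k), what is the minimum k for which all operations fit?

The precedence chain requires at least 3 distinct shifts.
With at most 3 per shift and 8 operations, at least 3 shifts are needed.
route can't be placed before shift 7, so the schedule must run through at least shift 7.
7 works (last occupied shift: shift 7): for example drill -> shift 2; anneal -> shift 6; polish -> shift 2; finish -> shift 2; deburr -> shift 3; bore -> shift 1; route -> shift 7; grind -> shift 5.

7 shifts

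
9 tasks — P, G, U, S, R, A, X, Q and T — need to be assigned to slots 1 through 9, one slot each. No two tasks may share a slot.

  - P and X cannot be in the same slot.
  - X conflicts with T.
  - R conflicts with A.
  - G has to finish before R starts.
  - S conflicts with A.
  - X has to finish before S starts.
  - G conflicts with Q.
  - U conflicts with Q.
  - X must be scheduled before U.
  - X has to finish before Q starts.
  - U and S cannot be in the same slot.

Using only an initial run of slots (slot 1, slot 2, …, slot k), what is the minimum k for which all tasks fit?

The precedence chain requires at least 2 distinct slots.
With at most 1 per slot and 9 tasks, at least 9 slots are needed.
9 works (last occupied slot: 9): for example P=7; G=2; U=3; Q=6; S=4; A=8; R=5; T=9; X=1.

9 slots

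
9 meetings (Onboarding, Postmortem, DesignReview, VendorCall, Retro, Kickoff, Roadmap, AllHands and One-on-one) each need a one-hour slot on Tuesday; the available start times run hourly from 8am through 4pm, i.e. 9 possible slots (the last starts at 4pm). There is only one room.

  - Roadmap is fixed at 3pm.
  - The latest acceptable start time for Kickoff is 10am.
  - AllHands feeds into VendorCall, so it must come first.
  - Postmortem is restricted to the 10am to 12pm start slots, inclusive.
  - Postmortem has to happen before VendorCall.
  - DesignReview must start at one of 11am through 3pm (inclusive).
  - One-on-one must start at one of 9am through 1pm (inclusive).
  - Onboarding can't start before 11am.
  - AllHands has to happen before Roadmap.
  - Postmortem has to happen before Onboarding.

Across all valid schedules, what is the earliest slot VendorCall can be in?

11am

Precedence pushes VendorCall to at least 11am.
VendorCall at 11am is achievable: AllHands in 9am, Retro in 4pm, Onboarding in 2pm, Kickoff in 8am, Postmortem in 10am, One-on-one in 1pm, DesignReview in 12pm, VendorCall in 11am, Roadmap in 3pm.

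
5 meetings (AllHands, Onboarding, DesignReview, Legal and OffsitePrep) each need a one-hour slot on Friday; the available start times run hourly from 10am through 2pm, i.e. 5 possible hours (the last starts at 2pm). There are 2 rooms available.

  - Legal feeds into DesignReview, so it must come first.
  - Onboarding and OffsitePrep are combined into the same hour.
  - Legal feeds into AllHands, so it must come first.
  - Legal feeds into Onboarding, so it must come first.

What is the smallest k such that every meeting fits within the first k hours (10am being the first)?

The precedence chain requires at least 2 distinct hours.
With at most 2 per hour and 5 meetings, at least 3 hours are needed.
3 works (last occupied hour: 12pm): for example AllHands in 11am; DesignReview in 11am; OffsitePrep in 12pm; Legal in 10am; Onboarding in 12pm.

3 hours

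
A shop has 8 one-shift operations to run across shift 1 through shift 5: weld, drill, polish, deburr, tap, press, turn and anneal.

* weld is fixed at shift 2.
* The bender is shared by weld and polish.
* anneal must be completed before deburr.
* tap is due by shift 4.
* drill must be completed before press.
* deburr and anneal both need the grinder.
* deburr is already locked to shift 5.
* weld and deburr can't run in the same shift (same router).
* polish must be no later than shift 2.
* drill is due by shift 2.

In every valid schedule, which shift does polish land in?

polish's window is shift 1–shift 2.
weld is fixed at shift 2, and polish can't share a shift with weld.
So polish must be shift 1.

shift 1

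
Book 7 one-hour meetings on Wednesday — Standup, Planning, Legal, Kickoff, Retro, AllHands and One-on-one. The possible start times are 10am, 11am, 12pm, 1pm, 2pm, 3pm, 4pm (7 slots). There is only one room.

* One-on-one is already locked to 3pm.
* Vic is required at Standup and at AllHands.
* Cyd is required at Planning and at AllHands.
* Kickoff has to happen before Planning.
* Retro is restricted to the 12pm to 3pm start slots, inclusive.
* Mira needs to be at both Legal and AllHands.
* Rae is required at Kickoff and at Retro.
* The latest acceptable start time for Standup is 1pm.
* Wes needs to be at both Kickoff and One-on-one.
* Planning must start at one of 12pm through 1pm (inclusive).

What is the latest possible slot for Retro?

2pm

Retro is available from 12pm; Retro's own window allows nothing later than 3pm.
Retro at 2pm is achievable: AllHands=4pm, Kickoff=11am, Legal=1pm, One-on-one=3pm, Planning=12pm, Retro=2pm, Standup=10am.
Nothing later works — the conflict and capacity constraints rule out every slot after 2pm.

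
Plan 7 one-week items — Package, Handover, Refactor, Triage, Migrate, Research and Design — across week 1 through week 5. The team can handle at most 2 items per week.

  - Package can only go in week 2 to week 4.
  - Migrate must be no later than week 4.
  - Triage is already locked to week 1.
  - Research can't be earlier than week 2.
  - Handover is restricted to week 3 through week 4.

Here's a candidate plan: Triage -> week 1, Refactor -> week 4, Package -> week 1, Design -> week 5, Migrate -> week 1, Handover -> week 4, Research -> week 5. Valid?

No — it violates: Package can only go in week 2 to week 4

Package can only go in week 2 to week 4 — violated.
The team can handle at most 2 items per week — violated.
Handover is restricted to week 3 through week 4 — holds.
Research can't be earlier than week 2 — holds.
Triage is already locked to week 1 — holds.
Migrate must be no later than week 4 — holds.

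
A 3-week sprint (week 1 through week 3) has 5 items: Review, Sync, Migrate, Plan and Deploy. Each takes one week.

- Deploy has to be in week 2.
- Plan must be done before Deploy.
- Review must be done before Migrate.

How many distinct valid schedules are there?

9

Splitting on Review: it can be week 1 (6), week 2 (3). Listing each branch's schedules as (Sync, Migrate, Plan, Deploy) by week number:
Review=week 1: (1,2,1,2) (1,3,1,2) (2,2,1,2) (2,3,1,2) (3,2,1,2) (3,3,1,2) — 6.
Review=week 2: (1,3,1,2) (2,3,1,2) (3,3,1,2) — 3.
Summing: 6 + 3 = 9.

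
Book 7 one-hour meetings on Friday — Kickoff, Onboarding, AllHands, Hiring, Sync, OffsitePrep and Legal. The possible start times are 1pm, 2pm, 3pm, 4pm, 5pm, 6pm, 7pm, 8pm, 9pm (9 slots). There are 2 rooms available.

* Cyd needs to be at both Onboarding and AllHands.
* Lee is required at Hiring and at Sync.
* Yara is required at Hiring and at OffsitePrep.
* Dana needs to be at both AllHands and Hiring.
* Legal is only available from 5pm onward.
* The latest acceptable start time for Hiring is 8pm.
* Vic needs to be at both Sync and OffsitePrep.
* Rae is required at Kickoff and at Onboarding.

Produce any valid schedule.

AllHands=3pm, Kickoff=1pm, OffsitePrep=3pm, Legal=5pm, Onboarding=2pm, Sync=2pm, Hiring=1pm

Checking: Hiring(1pm) != OffsitePrep(3pm); AllHands(3pm) != Hiring(1pm); Hiring(1pm) != Sync(2pm); Kickoff(1pm) != Onboarding(2pm); Sync(2pm) != OffsitePrep(3pm); Onboarding(2pm) != AllHands(3pm); Hiring=1pm in [1pm,8pm]; Legal=5pm in [5pm,9pm]; max 2 per slot (cap 2).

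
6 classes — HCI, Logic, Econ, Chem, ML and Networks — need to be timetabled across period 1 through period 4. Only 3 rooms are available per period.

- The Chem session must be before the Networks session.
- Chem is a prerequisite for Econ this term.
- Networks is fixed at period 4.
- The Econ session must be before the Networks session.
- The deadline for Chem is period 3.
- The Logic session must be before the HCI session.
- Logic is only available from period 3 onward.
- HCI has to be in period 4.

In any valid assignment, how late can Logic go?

Logic is available from period 3; downstream work caps Logic at period 3.
Logic at period 3 is achievable: Logic in period 3, Chem in period 1, HCI in period 4, Networks in period 4, ML in period 1, Econ in period 2.

period 3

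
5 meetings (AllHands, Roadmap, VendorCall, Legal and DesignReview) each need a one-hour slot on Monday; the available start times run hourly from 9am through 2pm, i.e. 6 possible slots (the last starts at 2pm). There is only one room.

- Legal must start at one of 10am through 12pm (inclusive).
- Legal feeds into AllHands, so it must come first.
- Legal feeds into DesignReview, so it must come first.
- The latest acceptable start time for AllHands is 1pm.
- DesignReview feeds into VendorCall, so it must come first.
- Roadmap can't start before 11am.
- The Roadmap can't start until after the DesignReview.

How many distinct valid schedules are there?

Splitting on AllHands: it can be 11am (2), 12pm (2), 1pm (2). Listing each branch's schedules as (Roadmap, VendorCall, Legal, DesignReview):
AllHands=11am: (1pm,2pm,10am,12pm) (2pm,1pm,10am,12pm) — 2.
AllHands=12pm: (1pm,2pm,10am,11am) (2pm,1pm,10am,11am) — 2.
AllHands=1pm: (12pm,2pm,10am,11am) (2pm,12pm,10am,11am) — 2.
Summing: 2 + 2 + 2 = 6.

6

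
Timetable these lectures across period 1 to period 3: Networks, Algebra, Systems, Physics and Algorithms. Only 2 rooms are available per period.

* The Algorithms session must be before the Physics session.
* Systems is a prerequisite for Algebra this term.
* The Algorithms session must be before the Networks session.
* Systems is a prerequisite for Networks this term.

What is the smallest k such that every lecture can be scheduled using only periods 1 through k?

The precedence chain requires at least 2 distinct periods.
With at most 2 per period and 5 lectures, at least 3 periods are needed.
3 works (last occupied period: period 3): for example Algebra in period 2; Algorithms in period 1; Systems in period 1; Networks in period 2; Physics in period 3.

3 periods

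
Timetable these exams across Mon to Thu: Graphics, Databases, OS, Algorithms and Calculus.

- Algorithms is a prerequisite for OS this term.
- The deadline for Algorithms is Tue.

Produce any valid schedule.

Calculus in Mon; OS in Tue; Graphics in Mon; Databases in Mon; Algorithms in Mon

Checking: Algorithms(Mon) before OS(Tue); Algorithms=Mon in [Mon,Tue].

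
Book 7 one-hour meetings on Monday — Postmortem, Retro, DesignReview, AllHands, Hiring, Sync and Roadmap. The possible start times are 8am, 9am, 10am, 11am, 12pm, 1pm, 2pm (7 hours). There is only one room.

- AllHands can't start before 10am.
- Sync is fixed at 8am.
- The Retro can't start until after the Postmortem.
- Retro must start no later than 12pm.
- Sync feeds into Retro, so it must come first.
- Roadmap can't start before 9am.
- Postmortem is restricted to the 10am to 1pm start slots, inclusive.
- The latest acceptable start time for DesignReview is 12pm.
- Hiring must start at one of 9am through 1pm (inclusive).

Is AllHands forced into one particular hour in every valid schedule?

No

AllHands can be 10am (e.g. Roadmap=2pm, Retro=12pm, AllHands=10am, DesignReview=9am, Postmortem=11am, Hiring=1pm, Sync=8am) or 11am (e.g. DesignReview -> 9am; Postmortem -> 10am; Hiring -> 1pm; Sync -> 8am; Roadmap -> 2pm; AllHands -> 11am; Retro -> 12pm).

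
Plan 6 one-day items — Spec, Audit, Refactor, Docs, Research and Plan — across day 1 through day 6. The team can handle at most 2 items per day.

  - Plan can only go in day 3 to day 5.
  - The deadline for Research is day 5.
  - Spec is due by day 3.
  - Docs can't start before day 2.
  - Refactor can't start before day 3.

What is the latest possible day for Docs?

day 6

Docs is available from day 2.
Docs at day 6 is achievable: Spec=day 1; Audit=day 2; Docs=day 6; Research=day 1; Refactor=day 3; Plan=day 3.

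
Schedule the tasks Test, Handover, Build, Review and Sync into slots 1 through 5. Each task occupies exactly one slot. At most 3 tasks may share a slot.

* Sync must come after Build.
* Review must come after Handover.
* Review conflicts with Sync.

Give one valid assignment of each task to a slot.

Sync in 3, Test in 1, Handover in 1, Build in 1, Review in 2

Checking: Build(1) before Sync(3); Handover(1) before Review(2); Review(2) != Sync(3); max 3 per slot (cap 3).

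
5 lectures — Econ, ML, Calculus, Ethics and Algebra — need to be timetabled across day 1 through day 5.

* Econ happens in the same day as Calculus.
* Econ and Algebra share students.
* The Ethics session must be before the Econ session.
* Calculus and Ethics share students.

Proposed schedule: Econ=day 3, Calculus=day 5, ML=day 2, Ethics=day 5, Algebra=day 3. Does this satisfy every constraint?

No. The Ethics session must be before the Econ session is not satisfied.

Econ happens in the same day as Calculus — violated.
The Ethics session must be before the Econ session — violated.
Econ and Algebra share students — violated.
Calculus and Ethics share students — violated.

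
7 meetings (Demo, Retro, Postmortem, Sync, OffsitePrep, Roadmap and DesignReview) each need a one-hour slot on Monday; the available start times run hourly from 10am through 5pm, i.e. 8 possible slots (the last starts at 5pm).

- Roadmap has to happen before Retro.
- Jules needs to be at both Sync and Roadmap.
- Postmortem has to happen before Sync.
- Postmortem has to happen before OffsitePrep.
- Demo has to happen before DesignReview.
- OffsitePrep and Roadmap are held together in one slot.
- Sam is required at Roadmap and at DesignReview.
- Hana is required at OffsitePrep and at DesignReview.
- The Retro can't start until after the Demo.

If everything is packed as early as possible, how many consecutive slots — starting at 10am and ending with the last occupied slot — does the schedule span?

3 slots

The precedence chain requires at least 3 distinct slots.
3 works (last occupied slot: 12pm): for example DesignReview=12pm, Retro=12pm, OffsitePrep=11am, Roadmap=11am, Postmortem=10am, Sync=12pm, Demo=10am.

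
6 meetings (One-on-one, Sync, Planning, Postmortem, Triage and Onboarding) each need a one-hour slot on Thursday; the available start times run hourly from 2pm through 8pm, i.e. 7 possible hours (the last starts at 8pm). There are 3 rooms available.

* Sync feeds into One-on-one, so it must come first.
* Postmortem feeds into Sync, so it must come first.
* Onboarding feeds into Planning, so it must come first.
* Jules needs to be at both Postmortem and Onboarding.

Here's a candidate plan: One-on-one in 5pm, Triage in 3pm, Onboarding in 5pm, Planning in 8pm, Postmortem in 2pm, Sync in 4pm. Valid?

Sync feeds into One-on-one, so it must come first — holds.
Jules needs to be at both Postmortem and Onboarding — holds.
Onboarding feeds into Planning, so it must come first — holds.
There are 3 rooms available — holds.
Postmortem feeds into Sync, so it must come first — holds.

Valid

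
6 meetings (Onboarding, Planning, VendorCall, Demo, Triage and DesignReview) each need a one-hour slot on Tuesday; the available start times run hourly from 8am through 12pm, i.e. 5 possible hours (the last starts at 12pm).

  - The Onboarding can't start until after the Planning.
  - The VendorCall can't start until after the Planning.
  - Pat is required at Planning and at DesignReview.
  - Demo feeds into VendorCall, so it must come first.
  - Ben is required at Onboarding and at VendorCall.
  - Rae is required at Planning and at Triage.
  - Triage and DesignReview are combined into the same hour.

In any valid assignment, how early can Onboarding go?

9am

Precedence pushes Onboarding to at least 9am.
Onboarding at 9am is achievable: Onboarding -> 9am; DesignReview -> 9am; Demo -> 8am; Planning -> 8am; Triage -> 9am; VendorCall -> 10am.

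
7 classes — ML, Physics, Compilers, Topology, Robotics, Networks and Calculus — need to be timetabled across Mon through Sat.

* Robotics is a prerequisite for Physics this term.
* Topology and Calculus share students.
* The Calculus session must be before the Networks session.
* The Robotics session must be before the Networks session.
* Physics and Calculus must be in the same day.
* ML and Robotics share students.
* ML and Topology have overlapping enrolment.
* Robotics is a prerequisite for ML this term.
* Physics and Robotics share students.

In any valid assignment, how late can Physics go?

Precedence pushes Physics to at least Tue; Physics must be in the same day as Calculus, which can't be after Fri, so Physics is at most Fri.
Physics at Fri is achievable: Physics -> Fri, Compilers -> Mon, Calculus -> Fri, Topology -> Mon, Robotics -> Mon, Networks -> Sat, ML -> Tue.

Fri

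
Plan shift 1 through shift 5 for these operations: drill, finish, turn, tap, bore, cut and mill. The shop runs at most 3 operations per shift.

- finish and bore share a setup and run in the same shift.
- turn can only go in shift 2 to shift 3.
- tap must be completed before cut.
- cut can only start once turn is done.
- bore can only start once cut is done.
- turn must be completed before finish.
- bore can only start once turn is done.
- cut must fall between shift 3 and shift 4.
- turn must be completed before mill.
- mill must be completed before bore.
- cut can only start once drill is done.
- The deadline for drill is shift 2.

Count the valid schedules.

30

Splitting on drill: it can be shift 1 (15), shift 2 (15). Listing each branch's schedules as (finish, turn, tap, bore, cut, mill) by shift number:
drill=shift 1: (4,2,1,4,3,3) (4,2,2,4,3,3) (5,2,1,5,3,3) (5,2,1,5,3,4) (5,2,1,5,4,3) (5,2,1,5,4,4) (5,2,2,5,3,3) (5,2,2,5,3,4) (5,2,2,5,4,3) (5,2,2,5,4,4) (5,2,3,5,4,3) (5,2,3,5,4,4) (5,3,1,5,4,4) (5,3,2,5,4,4) (5,3,3,5,4,4) — 15.
drill=shift 2: (4,2,1,4,3,3) (4,2,2,4,3,3) (5,2,1,5,3,3) (5,2,1,5,3,4) (5,2,1,5,4,3) (5,2,1,5,4,4) (5,2,2,5,3,3) (5,2,2,5,3,4) (5,2,2,5,4,3) (5,2,2,5,4,4) (5,2,3,5,4,3) (5,2,3,5,4,4) (5,3,1,5,4,4) (5,3,2,5,4,4) (5,3,3,5,4,4) — 15.
Summing: 15 + 15 = 30.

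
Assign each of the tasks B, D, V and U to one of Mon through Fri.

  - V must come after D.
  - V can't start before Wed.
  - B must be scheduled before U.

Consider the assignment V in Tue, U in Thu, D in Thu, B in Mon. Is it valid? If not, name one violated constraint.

B must be scheduled before U — holds.
V must come after D — violated.
V can't start before Wed — violated.

No. V must come after D is not satisfied.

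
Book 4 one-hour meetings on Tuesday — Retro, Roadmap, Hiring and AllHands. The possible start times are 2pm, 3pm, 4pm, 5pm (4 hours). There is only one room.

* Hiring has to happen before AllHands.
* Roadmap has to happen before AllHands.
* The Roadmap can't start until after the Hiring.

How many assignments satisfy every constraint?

4

Enumerating: Roadmap in 3pm; Hiring in 2pm; AllHands in 4pm; Retro in 5pm | AllHands in 5pm; Hiring in 2pm; Roadmap in 3pm; Retro in 4pm | Hiring=2pm, Roadmap=4pm, AllHands=5pm, Retro=3pm | AllHands=5pm, Roadmap=4pm, Hiring=3pm, Retro=2pm.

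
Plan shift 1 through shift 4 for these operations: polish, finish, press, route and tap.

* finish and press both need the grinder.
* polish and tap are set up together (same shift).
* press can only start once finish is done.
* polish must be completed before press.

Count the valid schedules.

56

Splitting on polish: it can be shift 1 (24), shift 2 (20), shift 3 (12). Listing each branch's schedules as (finish, press, route, tap) by shift number:
polish=shift 1: (1,2,1,1) (1,2,2,1) (1,2,3,1) (1,2,4,1) (1,3,1,1) (1,3,2,1) (1,3,3,1) (1,3,4,1) (1,4,1,1) (1,4,2,1) (1,4,3,1) (1,4,4,1) (2,3,1,1) (2,3,2,1) (2,3,3,1) (2,3,4,1) (2,4,1,1) (2,4,2,1) (2,4,3,1) (2,4,4,1) (3,4,1,1) (3,4,2,1) (3,4,3,1) (3,4,4,1) — 24.
polish=shift 2: (1,3,1,2) (1,3,2,2) (1,3,3,2) (1,3,4,2) (1,4,1,2) (1,4,2,2) (1,4,3,2) (1,4,4,2) (2,3,1,2) (2,3,2,2) (2,3,3,2) (2,3,4,2) (2,4,1,2) (2,4,2,2) (2,4,3,2) (2,4,4,2) (3,4,1,2) (3,4,2,2) (3,4,3,2) (3,4,4,2) — 20.
polish=shift 3: (1,4,1,3) (1,4,2,3) (1,4,3,3) (1,4,4,3) (2,4,1,3) (2,4,2,3) (2,4,3,3) (2,4,4,3) (3,4,1,3) (3,4,2,3) (3,4,3,3) (3,4,4,3) — 12.
Summing: 24 + 20 + 12 = 56.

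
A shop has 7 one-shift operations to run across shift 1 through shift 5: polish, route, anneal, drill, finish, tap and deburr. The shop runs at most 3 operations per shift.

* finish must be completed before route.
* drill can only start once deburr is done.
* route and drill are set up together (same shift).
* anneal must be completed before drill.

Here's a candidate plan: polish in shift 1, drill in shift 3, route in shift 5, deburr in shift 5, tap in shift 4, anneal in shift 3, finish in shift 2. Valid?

Invalid. drill can only start once deburr is done.

drill can only start once deburr is done — violated.
The shop runs at most 3 operations per shift — holds.
anneal must be completed before drill — violated.
route and drill are set up together (same shift) — violated.
finish must be completed before route — holds.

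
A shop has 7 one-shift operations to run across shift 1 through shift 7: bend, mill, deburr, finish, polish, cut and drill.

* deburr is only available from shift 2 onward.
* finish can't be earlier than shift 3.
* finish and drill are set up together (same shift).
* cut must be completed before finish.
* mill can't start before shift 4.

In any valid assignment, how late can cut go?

shift 6

Downstream work caps cut at shift 6.
cut at shift 6 is achievable: deburr -> shift 2; cut -> shift 6; drill -> shift 7; mill -> shift 4; polish -> shift 1; bend -> shift 1; finish -> shift 7.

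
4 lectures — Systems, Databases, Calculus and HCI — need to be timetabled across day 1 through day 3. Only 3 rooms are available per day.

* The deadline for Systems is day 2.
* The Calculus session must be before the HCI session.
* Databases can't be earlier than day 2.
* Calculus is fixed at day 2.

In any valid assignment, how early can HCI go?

day 3

Precedence pushes HCI to at least day 3.
HCI at day 3 is achievable: Calculus -> day 2; Databases -> day 2; Systems -> day 1; HCI -> day 3.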